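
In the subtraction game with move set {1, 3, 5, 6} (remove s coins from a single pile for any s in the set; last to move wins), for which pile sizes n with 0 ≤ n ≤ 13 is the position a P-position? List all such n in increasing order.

0, 2, 4, 11, 13

Compute g(0), g(1), … for moves {1, 3, 5, 6}:
g(0) = mex{} = 0
g(1) = mex{0} = 1
g(2) = mex{1} = 0
g(3) = mex{0} = 1
g(4) = mex{1} = 0
g(5) = mex{0} = 1
g(6) = mex{0,1} = 2
g(7) = mex{0,1,2} = 3
g(8) = mex{0,1,3} = 2
g(9) = mex{0,1,2} = 3
g(10) = mex{0,1,3} = 2
g(11) = mex{1,2} = 0
g(12) = mex{0,2,3} = 1
g(13) = mex{1,2,3} = 0
The P-positions (g = 0) in 0..13 are 0, 2, 4, 11, 13.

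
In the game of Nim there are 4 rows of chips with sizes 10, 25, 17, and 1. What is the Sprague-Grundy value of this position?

3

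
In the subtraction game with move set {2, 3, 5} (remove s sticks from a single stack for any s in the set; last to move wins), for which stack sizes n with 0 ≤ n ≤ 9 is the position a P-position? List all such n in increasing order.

0, 1, 7, 8

Grundy values for subtraction set {2, 3, 5}:
k:     0  1  2  3  4  5  6  7  8  9
g(k):  0  0  1  1  2  2  3  0  0  1
The P-positions (g = 0) in 0..9 are 0, 1, 7, 8.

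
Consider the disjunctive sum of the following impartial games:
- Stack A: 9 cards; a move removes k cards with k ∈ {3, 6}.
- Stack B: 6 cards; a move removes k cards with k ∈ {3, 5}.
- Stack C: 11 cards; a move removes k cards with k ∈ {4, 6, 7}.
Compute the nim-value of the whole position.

Grundy values for stack A (subtraction set {3, 6}):
k:     0  1  2  3  4  5  6  7  8  9
g(k):  0  0  0  1  1  1  2  2  2  0
So g(9) = 0.
Grundy values for stack B (subtraction set {3, 5}):
g(0) = mex{} = 0
g(1) = mex{} = 0
g(2) = mex{} = 0
g(3) = mex{0} = 1
g(4) = mex{0} = 1
g(5) = mex{0} = 1
g(6) = mex{0,1} = 2
So g(6) = 2.
Build the Grundy sequence for stack C with g(k) = mex{g(k−s) : s ∈ {4, 6, 7}, s ≤ k}:
k:     0  1  2  3  4  5  6  7  8  9 10 11
g(k):  0  0  0  0  1  1  1  1  2  2  2  0
So g(11) = 0.
By the Sprague-Grundy theorem, the Grundy value of a sum of independent games is the XOR of the component values.
Combined value = 0 ⊕ 2 ⊕ 0 = 2.

2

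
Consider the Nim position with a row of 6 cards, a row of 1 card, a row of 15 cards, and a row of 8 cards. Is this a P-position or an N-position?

P-position

Nim-sum: 6 ^ 1 ^ 15 ^ 8 = 0.
The nim-sum is 0, so this is a P-position: the player to move is in a losing position under optimal play.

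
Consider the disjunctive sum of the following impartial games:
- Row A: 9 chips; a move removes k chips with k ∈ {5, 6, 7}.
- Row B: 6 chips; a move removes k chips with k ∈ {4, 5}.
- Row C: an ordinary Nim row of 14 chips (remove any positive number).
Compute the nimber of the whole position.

14

For row A, compute g(0), g(1), … with moves {5, 6, 7}:
g(0) = mex{} = 0
g(1) = mex{} = 0
g(2) = mex{} = 0
g(3) = mex{} = 0
g(4) = mex{} = 0
g(5) = mex{0} = 1
g(6) = mex{0} = 1
g(7) = mex{0} = 1
g(8) = mex{0} = 1
g(9) = mex{0} = 1
So g(9) = 1.
Grundy values for row B (subtraction set {4, 5}):
k:     0  1  2  3  4  5  6
g(k):  0  0  0  0  1  1  1
So g(6) = 1.
Row C is a plain Nim row of size 14, so its Grundy value is 14.
By the Sprague-Grundy theorem, the Grundy value of a sum of independent games is the XOR of the component values.
Combined value = 1 XOR 1 XOR 14 = 14.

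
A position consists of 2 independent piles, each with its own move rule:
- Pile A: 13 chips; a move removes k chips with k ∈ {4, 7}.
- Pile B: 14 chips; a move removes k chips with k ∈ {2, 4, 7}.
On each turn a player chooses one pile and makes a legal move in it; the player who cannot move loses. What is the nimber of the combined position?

Build the Grundy sequence for pile A with g(k) = mex{g(k−s) : s ∈ {4, 7}, s ≤ k}:
k:     0  1  2  3  4  5  6  7  8  9 10 11 12 13
g(k):  0  0  0  0  1  1  1  1  2  2  2  0  0  0
So g(13) = 0.
For pile B, compute g(0), g(1), … with moves {2, 4, 7}:
k:     0  1  2  3  4  5  6  7  8  9 10 11 12 13 14
g(k):  0  0  1  1  2  2  0  3  1  0  2  1  0  2  1
So g(14) = 1.
By the Sprague-Grundy theorem, the Grundy value of a sum of independent games is the XOR of the component values.
Combined value = 0 ⊕ 1 = 1.

1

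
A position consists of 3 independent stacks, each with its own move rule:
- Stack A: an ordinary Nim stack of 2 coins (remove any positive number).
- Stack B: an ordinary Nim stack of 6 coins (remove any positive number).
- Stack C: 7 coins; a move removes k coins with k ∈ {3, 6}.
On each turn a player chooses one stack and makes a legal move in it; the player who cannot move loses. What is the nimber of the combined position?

Stack A is a plain Nim stack of size 2, so its Grundy value is 2.
Stack B is a plain Nim stack of size 6, so its Grundy value is 6.
Build the Grundy sequence for stack C with g(k) = mex{g(k−s) : s ∈ {3, 6}, s ≤ k}:
k:     0  1  2  3  4  5  6  7
g(k):  0  0  0  1  1  1  2  2
So g(7) = 2.
The value of a disjunctive sum is the nim-sum of the parts.
Combined value = 2 ⊕ 6 ⊕ 2 = 6.

6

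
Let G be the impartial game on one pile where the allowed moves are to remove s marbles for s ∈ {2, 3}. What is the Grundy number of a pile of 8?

1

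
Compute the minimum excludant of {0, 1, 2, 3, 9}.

4

The values 0, 1, 2, 3 are all present; 4 is the first non-negative integer missing from the set.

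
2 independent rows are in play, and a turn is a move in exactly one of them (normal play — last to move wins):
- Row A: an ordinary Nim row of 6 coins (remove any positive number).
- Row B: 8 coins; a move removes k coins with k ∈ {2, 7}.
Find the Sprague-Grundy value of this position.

Row A is a plain Nim row of size 6, so its Grundy value is 6.
For row B, compute g(0), g(1), … with moves {2, 7}:
k:     0  1  2  3  4  5  6  7  8
g(k):  0  0  1  1  0  0  1  1  2
So g(8) = 2.
By the Sprague-Grundy theorem, the Grundy value of a sum of independent games is the XOR of the component values.
Combined value = 6 ⊕ 2 = 4.

4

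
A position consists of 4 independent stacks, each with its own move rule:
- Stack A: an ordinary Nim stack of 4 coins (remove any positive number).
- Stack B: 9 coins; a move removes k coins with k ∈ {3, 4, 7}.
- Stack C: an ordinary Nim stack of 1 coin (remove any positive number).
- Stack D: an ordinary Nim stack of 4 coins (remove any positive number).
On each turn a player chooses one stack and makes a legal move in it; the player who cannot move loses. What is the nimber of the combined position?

2

Stack A is a plain Nim stack of size 4, so its Grundy value is 4.
For stack B, compute g(0), g(1), … with moves {3, 4, 7}:
k:     0  1  2  3  4  5  6  7  8  9
g(k):  0  0  0  1  1  1  2  2  2  3
So g(9) = 3.
Stack C is a plain Nim stack of size 1, so its Grundy value is 1.
Stack D is a plain Nim stack of size 4, so its Grundy value is 4.
By the Sprague-Grundy theorem, the Grundy value of a sum of independent games is the XOR of the component values.
Combined value = 4 XOR 3 XOR 1 XOR 4 = 2.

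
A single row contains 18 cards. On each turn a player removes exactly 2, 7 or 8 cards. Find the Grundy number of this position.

Compute g(0), g(1), … for moves {2, 7, 8}:
k:     0  1  2  3  4  5  6  7  8  9 10 11 12 13 14 15 16 17 18
g(k):  0  0  1  1  0  0  1  1  2  2  0  3  1  2  0  0  1  1  2
So g(18) = 2.

2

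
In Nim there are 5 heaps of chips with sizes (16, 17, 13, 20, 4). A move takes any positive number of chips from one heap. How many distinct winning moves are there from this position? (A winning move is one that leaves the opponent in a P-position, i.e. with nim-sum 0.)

3

Nim-sum: 16 ^ 17 ^ 13 ^ 20 ^ 4 = 28.
The overall nim-sum is X = 28. A heap of size p has a winning move iff p XOR X < p (reduce it to p XOR X).
  16: 16 XOR 28 = 12 < 16 — winning move (to 12).
  17: 17 XOR 28 = 13 < 17 — winning move (to 13).
  13: 13 XOR 28 = 17 ≥ 13 — no move.
  20: 20 XOR 28 = 8 < 20 — winning move (to 8).
  4: 4 XOR 28 = 24 ≥ 4 — no move.
That gives 3 winning moves.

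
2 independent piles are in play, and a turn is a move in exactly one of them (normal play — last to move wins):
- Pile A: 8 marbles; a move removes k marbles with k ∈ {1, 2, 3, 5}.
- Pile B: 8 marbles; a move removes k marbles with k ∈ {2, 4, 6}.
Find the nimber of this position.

0

Grundy values for pile A (subtraction set {1, 2, 3, 5}):
k:     0  1  2  3  4  5  6  7  8
g(k):  0  1  2  3  0  1  2  3  0
So g(8) = 0.
Build the Grundy sequence for pile B with g(k) = mex{g(k−s) : s ∈ {2, 4, 6}, s ≤ k}:
g(0) = mex{} = 0
g(1) = mex{} = 0
g(2) = mex{0} = 1
g(3) = mex{0} = 1
g(4) = mex{0,1} = 2
g(5) = mex{0,1} = 2
g(6) = mex{0,1,2} = 3
g(7) = mex{0,1,2} = 3
g(8) = mex{1,2,3} = 0
So g(8) = 0.
The value of a disjunctive sum is the nim-sum of the parts.
Combined value = 0 XOR 0 = 0.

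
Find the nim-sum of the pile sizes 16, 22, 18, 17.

5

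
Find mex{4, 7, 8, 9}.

0

0 is not in the set, so the mex is 0.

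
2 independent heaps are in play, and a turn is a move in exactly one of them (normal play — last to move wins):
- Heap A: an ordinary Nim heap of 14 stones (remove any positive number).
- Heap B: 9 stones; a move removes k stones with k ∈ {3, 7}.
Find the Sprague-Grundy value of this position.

15

Heap A is a plain Nim heap of size 14, so its Grundy value is 14.
Grundy values for heap B (subtraction set {3, 7}):
k:     0  1  2  3  4  5  6  7  8  9
g(k):  0  0  0  1  1  1  0  2  2  1
So g(9) = 1.
The value of a disjunctive sum is the nim-sum of the parts.
Combined value = 14 ⊕ 1 = 15.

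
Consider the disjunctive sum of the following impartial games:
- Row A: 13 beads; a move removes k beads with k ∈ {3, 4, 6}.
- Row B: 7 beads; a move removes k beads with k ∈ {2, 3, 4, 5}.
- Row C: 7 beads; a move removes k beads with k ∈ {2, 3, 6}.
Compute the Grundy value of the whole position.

0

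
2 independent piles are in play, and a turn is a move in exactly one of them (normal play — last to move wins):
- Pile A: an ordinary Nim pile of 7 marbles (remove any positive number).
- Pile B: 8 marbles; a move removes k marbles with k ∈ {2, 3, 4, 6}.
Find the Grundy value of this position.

Pile A is a plain Nim pile of size 7, so its Grundy value is 7.
Build the Grundy sequence for pile B with g(k) = mex{g(k−s) : s ∈ {2, 3, 4, 6}, s ≤ k}:
g(0) = mex{} = 0
g(1) = mex{} = 0
g(2) = mex{0} = 1
g(3) = mex{0} = 1
g(4) = mex{0,1} = 2
g(5) = mex{0,1} = 2
g(6) = mex{0,1,2} = 3
g(7) = mex{0,1,2} = 3
g(8) = mex{1,2,3} = 0
So g(8) = 0.
The value of a disjunctive sum is the nim-sum of the parts.
Combined value = 7 XOR 0 = 7.

7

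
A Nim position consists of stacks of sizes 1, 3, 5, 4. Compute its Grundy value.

3

Nim-sum: 1 XOR 3 XOR 5 XOR 4 = 3.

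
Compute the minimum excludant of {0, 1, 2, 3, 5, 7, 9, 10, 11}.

The values 0, 1, 2, 3 are all present; 4 is the first non-negative integer missing from the set.

4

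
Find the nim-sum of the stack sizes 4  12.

Compute the nim-sum pairwise:
4 ⊕ 12 = 8

8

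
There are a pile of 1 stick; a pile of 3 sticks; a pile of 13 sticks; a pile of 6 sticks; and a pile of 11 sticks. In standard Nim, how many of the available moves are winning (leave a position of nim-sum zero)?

Nim-sum: 1 ^ 3 ^ 13 ^ 6 ^ 11 = 2.
The overall nim-sum is X = 2. A pile of size p has a winning move iff p XOR X < p (reduce it to p XOR X).
  1: 1 XOR 2 = 3 ≥ 1 — no move.
  3: 3 XOR 2 = 1 < 3 — winning move (to 1).
  13: 13 XOR 2 = 15 ≥ 13 — no move.
  6: 6 XOR 2 = 4 < 6 — winning move (to 4).
  11: 11 XOR 2 = 9 < 11 — winning move (to 9).
That gives 3 winning moves.

3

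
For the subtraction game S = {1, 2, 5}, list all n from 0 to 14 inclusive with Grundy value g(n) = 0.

Build the Grundy sequence with g(k) = mex{g(k−s) : s ∈ {1, 2, 5}, s ≤ k}:
k:     0  1  2  3  4  5  6  7  8  9 10 11 12 13 14
g(k):  0  1  2  0  1  2  0  1  2  0  1  2  0  1  2
The P-positions (g = 0) in 0..14 are 0, 3, 6, 9, 12.

0, 3, 6, 9, 12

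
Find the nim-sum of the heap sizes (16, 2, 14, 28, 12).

Nim-sum: 16 ^ 2 ^ 14 ^ 28 ^ 12 = 12.

12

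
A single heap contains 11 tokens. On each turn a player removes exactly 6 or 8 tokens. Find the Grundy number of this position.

1

Build the Grundy sequence with g(k) = mex{g(k−s) : s ∈ {6, 8}, s ≤ k}:
k:     0  1  2  3  4  5  6  7  8  9 10 11
g(k):  0  0  0  0  0  0  1  1  1  1  1  1
So g(11) = 1.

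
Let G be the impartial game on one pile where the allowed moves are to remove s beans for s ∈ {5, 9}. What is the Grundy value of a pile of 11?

2

Compute g(0), g(1), … for moves {5, 9}:
k:     0  1  2  3  4  5  6  7  8  9 10 11
g(k):  0  0  0  0  0  1  1  1  1  1  2  2
So g(11) = 2.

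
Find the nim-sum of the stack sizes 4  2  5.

3

Write each in binary and XOR column by column:
  100  (4)
  010  (2)
  101  (5)
  ---
  011  (3)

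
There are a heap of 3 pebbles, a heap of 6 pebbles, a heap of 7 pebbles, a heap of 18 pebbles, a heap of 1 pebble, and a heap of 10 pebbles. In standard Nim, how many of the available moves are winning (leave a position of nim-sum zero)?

1

Compute the nim-sum pairwise:
3 ^ 6 = 5
5 ^ 7 = 2
2 ^ 18 = 16
16 ^ 1 = 17
17 ^ 10 = 27
The overall nim-sum is X = 27. A heap of size p has a winning move iff p XOR X < p (reduce it to p XOR X).
  3: 3 XOR 27 = 24 ≥ 3 — no move.
  6: 6 XOR 27 = 29 ≥ 6 — no move.
  7: 7 XOR 27 = 28 ≥ 7 — no move.
  18: 18 XOR 27 = 9 < 18 — winning move (to 9).
  1: 1 XOR 27 = 26 ≥ 1 — no move.
  10: 10 XOR 27 = 17 ≥ 10 — no move.
That gives 1 winning move.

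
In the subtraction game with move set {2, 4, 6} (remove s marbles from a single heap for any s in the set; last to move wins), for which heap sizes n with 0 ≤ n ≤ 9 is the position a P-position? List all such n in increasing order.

0, 1, 8, 9

Build the Grundy sequence with g(k) = mex{g(k−s) : s ∈ {2, 4, 6}, s ≤ k}:
g(0) = mex{} = 0
g(1) = mex{} = 0
g(2) = mex{0} = 1
g(3) = mex{0} = 1
g(4) = mex{0,1} = 2
g(5) = mex{0,1} = 2
g(6) = mex{0,1,2} = 3
g(7) = mex{0,1,2} = 3
g(8) = mex{1,2,3} = 0
g(9) = mex{1,2,3} = 0
The P-positions (g = 0) in 0..9 are 0, 1, 8, 9.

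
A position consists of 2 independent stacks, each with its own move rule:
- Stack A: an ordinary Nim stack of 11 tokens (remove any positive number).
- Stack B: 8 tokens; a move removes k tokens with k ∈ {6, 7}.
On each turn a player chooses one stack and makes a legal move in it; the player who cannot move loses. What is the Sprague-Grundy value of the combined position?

10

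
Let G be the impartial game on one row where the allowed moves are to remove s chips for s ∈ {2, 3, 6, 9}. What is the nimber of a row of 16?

Compute g(0), g(1), … for moves {2, 3, 6, 9}:
k:     0  1  2  3  4  5  6  7  8  9 10 11 12 13 14 15 16
g(k):  0  0  1  1  2  0  3  1  2  2  3  3  0  0  1  1  2
So g(16) = 2.

2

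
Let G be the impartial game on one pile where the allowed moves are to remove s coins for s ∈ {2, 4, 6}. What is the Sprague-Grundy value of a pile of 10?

1

Build the Grundy sequence with g(k) = mex{g(k−s) : s ∈ {2, 4, 6}, s ≤ k}:
g(0) = mex{} = 0
g(1) = mex{} = 0
g(2) = mex{0} = 1
g(3) = mex{0} = 1
g(4) = mex{0,1} = 2
g(5) = mex{0,1} = 2
g(6) = mex{0,1,2} = 3
g(7) = mex{0,1,2} = 3
g(8) = mex{1,2,3} = 0
g(9) = mex{1,2,3} = 0
g(10) = mex{0,2,3} = 1
So g(10) = 1.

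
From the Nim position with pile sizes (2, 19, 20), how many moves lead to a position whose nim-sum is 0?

1

Compute the nim-sum pairwise:
2 ⊕ 19 = 17
17 ⊕ 20 = 5
The overall nim-sum is X = 5. A pile of size p has a winning move iff p XOR X < p (reduce it to p XOR X).
  2: 2 XOR 5 = 7 ≥ 2 — no move.
  19: 19 XOR 5 = 22 ≥ 19 — no move.
  20: 20 XOR 5 = 17 < 20 — winning move (to 17).
That gives 1 winning move.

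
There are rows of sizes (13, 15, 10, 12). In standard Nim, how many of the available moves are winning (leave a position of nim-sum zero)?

3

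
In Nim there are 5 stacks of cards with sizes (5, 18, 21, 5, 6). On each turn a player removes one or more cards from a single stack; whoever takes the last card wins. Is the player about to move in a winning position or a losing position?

Winning position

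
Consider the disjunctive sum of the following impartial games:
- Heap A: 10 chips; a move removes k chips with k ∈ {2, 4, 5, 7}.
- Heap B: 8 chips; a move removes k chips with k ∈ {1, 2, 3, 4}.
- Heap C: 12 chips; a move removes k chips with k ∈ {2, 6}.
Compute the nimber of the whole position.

3

Grundy values for heap A (subtraction set {2, 4, 5, 7}):
k:     0  1  2  3  4  5  6  7  8  9 10
g(k):  0  0  1  1  2  2  3  3  4  0  0
So g(10) = 0.
Build the Grundy sequence for heap B with g(k) = mex{g(k−s) : s ∈ {1, 2, 3, 4}, s ≤ k}:
g(0) = mex{} = 0
g(1) = mex{0} = 1
g(2) = mex{0,1} = 2
g(3) = mex{0,1,2} = 3
g(4) = mex{0,1,2,3} = 4
g(5) = mex{1,2,3,4} = 0
g(6) = mex{0,2,3,4} = 1
g(7) = mex{0,1,3,4} = 2
g(8) = mex{0,1,2,4} = 3
So g(8) = 3.
For heap C, compute g(0), g(1), … with moves {2, 6}:
g(0) = mex{} = 0
g(1) = mex{} = 0
g(2) = mex{0} = 1
g(3) = mex{0} = 1
g(4) = mex{1} = 0
g(5) = mex{1} = 0
g(6) = mex{0} = 1
g(7) = mex{0} = 1
g(8) = mex{1} = 0
g(9) = mex{1} = 0
g(10) = mex{0} = 1
g(11) = mex{0} = 1
g(12) = mex{1} = 0
So g(12) = 0.
By the Sprague-Grundy theorem, the Grundy value of a sum of independent games is the XOR of the component values.
Combined value = 0 XOR 3 XOR 0 = 3.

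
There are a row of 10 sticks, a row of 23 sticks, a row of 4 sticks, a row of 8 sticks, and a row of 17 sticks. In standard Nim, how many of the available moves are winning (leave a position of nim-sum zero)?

Nim-sum: 10 ^ 23 ^ 4 ^ 8 ^ 17 = 0.
The nim-sum is already 0, so every move leaves a nonzero nim-sum — there are no winning moves.

0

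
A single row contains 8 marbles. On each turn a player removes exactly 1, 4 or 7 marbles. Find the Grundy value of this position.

0

Compute g(0), g(1), … for moves {1, 4, 7}:
k:     0  1  2  3  4  5  6  7  8
g(k):  0  1  0  1  2  0  1  2  0
So g(8) = 0.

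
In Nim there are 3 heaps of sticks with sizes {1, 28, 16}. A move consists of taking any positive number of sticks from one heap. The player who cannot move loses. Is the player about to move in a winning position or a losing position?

Winning position

Nim-sum: 1 ^ 28 ^ 16 = 13.
The nim-sum is 13 ≠ 0, so this is an N-position: the player to move can win.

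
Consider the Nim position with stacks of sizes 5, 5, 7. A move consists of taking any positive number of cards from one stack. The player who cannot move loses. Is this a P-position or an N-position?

N-position

In binary:
  101  (5)
  101  (5)
  111  (7)
  ---
  111  (7)
The nim-sum is 7 ≠ 0, so this is an N-position: the player to move can win.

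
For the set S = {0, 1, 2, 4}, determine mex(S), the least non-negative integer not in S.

3

The values 0, 1, 2 are all present; 3 is the first non-negative integer missing from the set.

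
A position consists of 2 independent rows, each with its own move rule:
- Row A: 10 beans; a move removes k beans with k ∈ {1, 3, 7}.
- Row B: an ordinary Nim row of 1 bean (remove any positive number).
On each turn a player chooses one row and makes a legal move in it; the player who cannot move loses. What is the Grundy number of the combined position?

Grundy values for row A (subtraction set {1, 3, 7}):
g(0) = mex{} = 0
g(1) = mex{0} = 1
g(2) = mex{1} = 0
g(3) = mex{0} = 1
g(4) = mex{1} = 0
g(5) = mex{0} = 1
g(6) = mex{1} = 0
g(7) = mex{0} = 1
g(8) = mex{1} = 0
g(9) = mex{0} = 1
g(10) = mex{1} = 0
So g(10) = 0.
Row B is a plain Nim row of size 1, so its Grundy value is 1.
The value of a disjunctive sum is the nim-sum of the parts.
Combined value = 0 XOR 1 = 1.

1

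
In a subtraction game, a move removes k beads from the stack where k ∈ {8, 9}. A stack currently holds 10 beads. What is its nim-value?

1

Grundy values for subtraction set {8, 9}:
g(0) = mex{} = 0
g(1) = mex{} = 0
g(2) = mex{} = 0
g(3) = mex{} = 0
g(4) = mex{} = 0
g(5) = mex{} = 0
g(6) = mex{} = 0
g(7) = mex{} = 0
g(8) = mex{0} = 1
g(9) = mex{0} = 1
g(10) = mex{0} = 1
So g(10) = 1.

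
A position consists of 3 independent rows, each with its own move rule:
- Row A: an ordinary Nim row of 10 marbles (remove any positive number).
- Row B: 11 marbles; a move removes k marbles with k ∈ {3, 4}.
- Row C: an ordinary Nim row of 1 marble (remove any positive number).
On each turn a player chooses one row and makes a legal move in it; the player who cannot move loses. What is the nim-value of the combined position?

10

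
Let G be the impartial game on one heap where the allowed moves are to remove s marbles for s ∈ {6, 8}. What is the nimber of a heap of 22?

1

Build the Grundy sequence with g(k) = mex{g(k−s) : s ∈ {6, 8}, s ≤ k}:
k:     0  1  2  3  4  5  6  7  8  9 10 11 12 13 14 15 16 17 18 19 20 21 22
g(k):  0  0  0  0  0  0  1  1  1  1  1  1  2  2  0  0  0  0  0  0  1  1  1
So g(22) = 1.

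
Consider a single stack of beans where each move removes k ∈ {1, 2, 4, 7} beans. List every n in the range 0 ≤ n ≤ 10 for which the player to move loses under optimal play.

Compute g(0), g(1), … for moves {1, 2, 4, 7}:
k:     0  1  2  3  4  5  6  7  8  9 10
g(k):  0  1  2  0  1  2  0  1  2  0  1
The P-positions (g = 0) in 0..10 are 0, 3, 6, 9.

0, 3, 6, 9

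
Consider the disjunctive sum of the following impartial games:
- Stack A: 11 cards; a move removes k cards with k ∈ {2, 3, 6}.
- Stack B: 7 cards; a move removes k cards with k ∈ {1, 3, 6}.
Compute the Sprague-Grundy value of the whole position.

Grundy values for stack A (subtraction set {2, 3, 6}):
g(0) = mex{} = 0
g(1) = mex{} = 0
g(2) = mex{0} = 1
g(3) = mex{0} = 1
g(4) = mex{0,1} = 2
g(5) = mex{1} = 0
g(6) = mex{0,1,2} = 3
g(7) = mex{0,2} = 1
g(8) = mex{0,1,3} = 2
g(9) = mex{1,3} = 0
g(10) = mex{1,2} = 0
g(11) = mex{0,2} = 1
So g(11) = 1.
Build the Grundy sequence for stack B with g(k) = mex{g(k−s) : s ∈ {1, 3, 6}, s ≤ k}:
g(0) = mex{} = 0
g(1) = mex{0} = 1
g(2) = mex{1} = 0
g(3) = mex{0} = 1
g(4) = mex{1} = 0
g(5) = mex{0} = 1
g(6) = mex{0,1} = 2
g(7) = mex{0,1,2} = 3
So g(7) = 3.
The value of a disjunctive sum is the nim-sum of the parts.
Combined value = 1 XOR 3 = 2.

2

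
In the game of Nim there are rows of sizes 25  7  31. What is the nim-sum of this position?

1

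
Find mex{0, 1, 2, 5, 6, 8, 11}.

3

The values 0, 1, 2 are all present; 3 is the first non-negative integer missing from the set.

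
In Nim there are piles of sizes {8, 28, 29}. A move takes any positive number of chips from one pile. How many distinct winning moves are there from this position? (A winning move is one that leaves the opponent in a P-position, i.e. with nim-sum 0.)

3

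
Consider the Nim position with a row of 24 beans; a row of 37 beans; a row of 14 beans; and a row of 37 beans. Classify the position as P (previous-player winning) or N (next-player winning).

Bitwise XOR of the heap sizes:
  011000  (24)
  100101  (37)
  001110  (14)
  100101  (37)
  ------
  010110  (22)
The nim-sum is 22 ≠ 0, so this is an N-position: the player to move can win.

N-position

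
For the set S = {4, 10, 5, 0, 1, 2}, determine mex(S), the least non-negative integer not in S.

3

The values 0, 1, 2 are all present; 3 is the first non-negative integer missing from the set.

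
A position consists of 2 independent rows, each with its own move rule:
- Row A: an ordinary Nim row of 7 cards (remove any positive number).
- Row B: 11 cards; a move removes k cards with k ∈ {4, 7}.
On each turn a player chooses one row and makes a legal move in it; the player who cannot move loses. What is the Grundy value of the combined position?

Row A is a plain Nim row of size 7, so its Grundy value is 7.
Grundy values for row B (subtraction set {4, 7}):
k:     0  1  2  3  4  5  6  7  8  9 10 11
g(k):  0  0  0  0  1  1  1  1  2  2  2  0
So g(11) = 0.
The value of a disjunctive sum is the nim-sum of the parts.
Combined value = 7 XOR 0 = 7.

7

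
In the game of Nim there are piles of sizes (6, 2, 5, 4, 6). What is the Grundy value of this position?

Bitwise XOR of the heap sizes:
  110  (6)
  010  (2)
  101  (5)
  100  (4)
  110  (6)
  ---
  011  (3)

3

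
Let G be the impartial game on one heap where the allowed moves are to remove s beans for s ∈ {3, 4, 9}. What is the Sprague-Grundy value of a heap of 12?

Grundy values for subtraction set {3, 4, 9}:
g(0) = mex{} = 0
g(1) = mex{} = 0
g(2) = mex{} = 0
g(3) = mex{0} = 1
g(4) = mex{0} = 1
g(5) = mex{0} = 1
g(6) = mex{0,1} = 2
g(7) = mex{1} = 0
g(8) = mex{1} = 0
g(9) = mex{0,1,2} = 3
g(10) = mex{0,2} = 1
g(11) = mex{0} = 1
g(12) = mex{0,1,3} = 2
So g(12) = 2.

2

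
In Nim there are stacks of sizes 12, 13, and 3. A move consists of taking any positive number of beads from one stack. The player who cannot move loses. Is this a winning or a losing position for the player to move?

Winning position

Nim-sum: 12 ^ 13 ^ 3 = 2.
The nim-sum is 2 ≠ 0, so this is an N-position: the player to move can win.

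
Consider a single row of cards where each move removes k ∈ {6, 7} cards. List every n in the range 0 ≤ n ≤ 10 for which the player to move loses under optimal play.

Grundy values for subtraction set {6, 7}:
g(0) = mex{} = 0
g(1) = mex{} = 0
g(2) = mex{} = 0
g(3) = mex{} = 0
g(4) = mex{} = 0
g(5) = mex{} = 0
g(6) = mex{0} = 1
g(7) = mex{0} = 1
g(8) = mex{0} = 1
g(9) = mex{0} = 1
g(10) = mex{0} = 1
The P-positions (g = 0) in 0..10 are 0, 1, 2, 3, 4, 5.

0, 1, 2, 3, 4, 5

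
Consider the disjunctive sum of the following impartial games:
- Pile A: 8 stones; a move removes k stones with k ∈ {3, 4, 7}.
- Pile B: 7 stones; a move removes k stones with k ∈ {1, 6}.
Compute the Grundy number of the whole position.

2

For pile A, compute g(0), g(1), … with moves {3, 4, 7}:
g(0) = mex{} = 0
g(1) = mex{} = 0
g(2) = mex{} = 0
g(3) = mex{0} = 1
g(4) = mex{0} = 1
g(5) = mex{0} = 1
g(6) = mex{0,1} = 2
g(7) = mex{0,1} = 2
g(8) = mex{0,1} = 2
So g(8) = 2.
Build the Grundy sequence for pile B with g(k) = mex{g(k−s) : s ∈ {1, 6}, s ≤ k}:
g(0) = mex{} = 0
g(1) = mex{0} = 1
g(2) = mex{1} = 0
g(3) = mex{0} = 1
g(4) = mex{1} = 0
g(5) = mex{0} = 1
g(6) = mex{0,1} = 2
g(7) = mex{1,2} = 0
So g(7) = 0.
The value of a disjunctive sum is the nim-sum of the parts.
Combined value = 2 ⊕ 0 = 2.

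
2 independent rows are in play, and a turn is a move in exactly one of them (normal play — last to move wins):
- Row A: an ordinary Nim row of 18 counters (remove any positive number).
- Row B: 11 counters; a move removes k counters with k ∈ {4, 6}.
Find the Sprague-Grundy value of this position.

Row A is a plain Nim row of size 18, so its Grundy value is 18.
Build the Grundy sequence for row B with g(k) = mex{g(k−s) : s ∈ {4, 6}, s ≤ k}:
g(0) = mex{} = 0
g(1) = mex{} = 0
g(2) = mex{} = 0
g(3) = mex{} = 0
g(4) = mex{0} = 1
g(5) = mex{0} = 1
g(6) = mex{0} = 1
g(7) = mex{0} = 1
g(8) = mex{0,1} = 2
g(9) = mex{0,1} = 2
g(10) = mex{1} = 0
g(11) = mex{1} = 0
So g(11) = 0.
The value of a disjunctive sum is the nim-sum of the parts.
Combined value = 18 ⊕ 0 = 18.

18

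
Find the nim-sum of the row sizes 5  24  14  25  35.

41

Write each in binary and XOR column by column:
  000101  (5)
  011000  (24)
  001110  (14)
  011001  (25)
  100011  (35)
  ------
  101001  (41)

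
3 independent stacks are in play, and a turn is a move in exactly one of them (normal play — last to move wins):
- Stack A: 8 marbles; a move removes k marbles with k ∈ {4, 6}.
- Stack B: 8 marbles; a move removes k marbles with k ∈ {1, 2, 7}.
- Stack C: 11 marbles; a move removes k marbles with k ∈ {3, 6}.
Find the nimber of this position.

Build the Grundy sequence for stack A with g(k) = mex{g(k−s) : s ∈ {4, 6}, s ≤ k}:
g(0) = mex{} = 0
g(1) = mex{} = 0
g(2) = mex{} = 0
g(3) = mex{} = 0
g(4) = mex{0} = 1
g(5) = mex{0} = 1
g(6) = mex{0} = 1
g(7) = mex{0} = 1
g(8) = mex{0,1} = 2
So g(8) = 2.
Build the Grundy sequence for stack B with g(k) = mex{g(k−s) : s ∈ {1, 2, 7}, s ≤ k}:
k:     0  1  2  3  4  5  6  7  8
g(k):  0  1  2  0  1  2  0  1  2
So g(8) = 2.
Grundy values for stack C (subtraction set {3, 6}):
g(0) = mex{} = 0
g(1) = mex{} = 0
g(2) = mex{} = 0
g(3) = mex{0} = 1
g(4) = mex{0} = 1
g(5) = mex{0} = 1
g(6) = mex{0,1} = 2
g(7) = mex{0,1} = 2
g(8) = mex{0,1} = 2
g(9) = mex{1,2} = 0
g(10) = mex{1,2} = 0
g(11) = mex{1,2} = 0
So g(11) = 0.
By the Sprague-Grundy theorem, the Grundy value of a sum of independent games is the XOR of the component values.
Combined value = 2 ⊕ 2 ⊕ 0 = 0.

0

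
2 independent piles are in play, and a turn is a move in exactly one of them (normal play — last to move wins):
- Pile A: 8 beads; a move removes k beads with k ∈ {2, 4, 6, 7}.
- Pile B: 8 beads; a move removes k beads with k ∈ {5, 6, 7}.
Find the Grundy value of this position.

5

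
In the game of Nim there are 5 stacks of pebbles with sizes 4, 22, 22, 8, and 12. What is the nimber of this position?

0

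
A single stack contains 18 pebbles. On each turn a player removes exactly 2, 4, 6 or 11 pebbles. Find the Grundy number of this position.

1

Grundy values for subtraction set {2, 4, 6, 11}:
k:     0  1  2  3  4  5  6  7  8  9 10 11 12 13 14 15 16 17 18
g(k):  0  0  1  1  2  2  3  3  0  0  1  1  2  2  3  3  0  0  1
So g(18) = 1.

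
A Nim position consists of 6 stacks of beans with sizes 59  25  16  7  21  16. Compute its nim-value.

Compute the nim-sum pairwise:
59 XOR 25 = 34
34 XOR 16 = 50
50 XOR 7 = 53
53 XOR 21 = 32
32 XOR 16 = 48

48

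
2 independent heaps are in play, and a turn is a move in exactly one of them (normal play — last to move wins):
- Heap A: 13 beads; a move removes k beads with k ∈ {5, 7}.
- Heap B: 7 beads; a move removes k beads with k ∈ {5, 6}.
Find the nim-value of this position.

1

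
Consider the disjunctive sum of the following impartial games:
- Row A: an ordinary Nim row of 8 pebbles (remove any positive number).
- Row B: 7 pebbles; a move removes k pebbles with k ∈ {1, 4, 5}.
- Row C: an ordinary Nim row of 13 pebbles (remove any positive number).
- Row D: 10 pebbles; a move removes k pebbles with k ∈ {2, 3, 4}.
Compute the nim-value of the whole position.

4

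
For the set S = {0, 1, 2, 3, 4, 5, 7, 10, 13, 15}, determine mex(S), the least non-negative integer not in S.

The values 0, 1, 2, 3, 4, 5 are all present; 6 is the first non-negative integer missing from the set.

6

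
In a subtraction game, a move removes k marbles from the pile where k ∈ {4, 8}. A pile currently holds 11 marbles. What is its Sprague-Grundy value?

Grundy values for subtraction set {4, 8}:
g(0) = mex{} = 0
g(1) = mex{} = 0
g(2) = mex{} = 0
g(3) = mex{} = 0
g(4) = mex{0} = 1
g(5) = mex{0} = 1
g(6) = mex{0} = 1
g(7) = mex{0} = 1
g(8) = mex{0,1} = 2
g(9) = mex{0,1} = 2
g(10) = mex{0,1} = 2
g(11) = mex{0,1} = 2
So g(11) = 2.

2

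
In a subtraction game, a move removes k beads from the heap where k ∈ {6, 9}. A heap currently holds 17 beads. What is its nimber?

0

Grundy values for subtraction set {6, 9}:
k:     0  1  2  3  4  5  6  7  8  9 10 11 12 13 14 15 16 17
g(k):  0  0  0  0  0  0  1  1  1  1  1  1  2  2  2  0  0  0
So g(17) = 0.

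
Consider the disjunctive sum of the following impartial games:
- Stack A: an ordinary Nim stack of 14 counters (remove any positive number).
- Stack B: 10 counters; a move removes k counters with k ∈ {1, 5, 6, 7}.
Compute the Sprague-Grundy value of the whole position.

12

Stack A is a plain Nim stack of size 14, so its Grundy value is 14.
Build the Grundy sequence for stack B with g(k) = mex{g(k−s) : s ∈ {1, 5, 6, 7}, s ≤ k}:
k:     0  1  2  3  4  5  6  7  8  9 10
g(k):  0  1  0  1  0  1  2  3  2  3  2
So g(10) = 2.
The value of a disjunctive sum is the nim-sum of the parts.
Combined value = 14 XOR 2 = 12.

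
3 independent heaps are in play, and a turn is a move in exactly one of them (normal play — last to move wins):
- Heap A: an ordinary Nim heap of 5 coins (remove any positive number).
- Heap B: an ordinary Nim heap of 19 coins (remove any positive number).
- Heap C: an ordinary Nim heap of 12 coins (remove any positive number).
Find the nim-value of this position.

26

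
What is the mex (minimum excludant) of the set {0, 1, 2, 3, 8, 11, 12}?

4

The values 0, 1, 2, 3 are all present; 4 is the first non-negative integer missing from the set.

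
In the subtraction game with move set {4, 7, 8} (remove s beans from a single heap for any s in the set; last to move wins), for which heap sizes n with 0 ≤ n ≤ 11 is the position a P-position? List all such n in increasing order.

0, 1, 2, 3

Grundy values for subtraction set {4, 7, 8}:
g(0) = mex{} = 0
g(1) = mex{} = 0
g(2) = mex{} = 0
g(3) = mex{} = 0
g(4) = mex{0} = 1
g(5) = mex{0} = 1
g(6) = mex{0} = 1
g(7) = mex{0} = 1
g(8) = mex{0,1} = 2
g(9) = mex{0,1} = 2
g(10) = mex{0,1} = 2
g(11) = mex{0,1} = 2
The P-positions (g = 0) in 0..11 are 0, 1, 2, 3.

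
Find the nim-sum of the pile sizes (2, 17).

19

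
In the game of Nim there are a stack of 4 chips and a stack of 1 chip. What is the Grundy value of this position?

Nim-sum: 4 ⊕ 1 = 5.

5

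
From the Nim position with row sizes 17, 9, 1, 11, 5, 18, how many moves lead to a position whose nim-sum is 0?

Bitwise XOR of the heap sizes:
  10001  (17)
  01001  (9)
  00001  (1)
  01011  (11)
  00101  (5)
  10010  (18)
  -----
  00101  (5)
The overall nim-sum is X = 5. A row of size p has a winning move iff p XOR X < p (reduce it to p XOR X).
  17: 17 XOR 5 = 20 ≥ 17 — no move.
  9: 9 XOR 5 = 12 ≥ 9 — no move.
  1: 1 XOR 5 = 4 ≥ 1 — no move.
  11: 11 XOR 5 = 14 ≥ 11 — no move.
  5: 5 XOR 5 = 0 < 5 — winning move (to 0).
  18: 18 XOR 5 = 23 ≥ 18 — no move.
That gives 1 winning move.

1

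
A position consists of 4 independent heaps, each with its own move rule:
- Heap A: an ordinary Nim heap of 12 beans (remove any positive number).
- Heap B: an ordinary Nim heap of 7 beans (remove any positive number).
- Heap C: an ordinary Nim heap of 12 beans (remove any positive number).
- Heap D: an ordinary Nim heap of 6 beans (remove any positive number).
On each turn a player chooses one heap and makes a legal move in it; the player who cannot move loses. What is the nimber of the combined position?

Heap A is a plain Nim heap of size 12, so its Grundy value is 12.
Heap B is a plain Nim heap of size 7, so its Grundy value is 7.
Heap C is a plain Nim heap of size 12, so its Grundy value is 12.
Heap D is a plain Nim heap of size 6, so its Grundy value is 6.
The value of a disjunctive sum is the nim-sum of the parts.
Combined value = 12 ⊕ 7 ⊕ 12 ⊕ 6 = 1.

1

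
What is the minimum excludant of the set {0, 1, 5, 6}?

The values 0, 1 are all present; 2 is the first non-negative integer missing from the set.

2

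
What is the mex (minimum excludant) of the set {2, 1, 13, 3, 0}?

The values 0, 1, 2, 3 are all present; 4 is the first non-negative integer missing from the set.

4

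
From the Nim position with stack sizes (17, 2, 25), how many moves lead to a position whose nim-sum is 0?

1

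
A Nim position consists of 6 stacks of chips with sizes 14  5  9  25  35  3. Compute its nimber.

Nim-sum: 14 XOR 5 XOR 9 XOR 25 XOR 35 XOR 3 = 59.

59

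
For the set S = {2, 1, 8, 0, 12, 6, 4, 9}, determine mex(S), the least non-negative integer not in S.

3

The values 0, 1, 2 are all present; 3 is the first non-negative integer missing from the set.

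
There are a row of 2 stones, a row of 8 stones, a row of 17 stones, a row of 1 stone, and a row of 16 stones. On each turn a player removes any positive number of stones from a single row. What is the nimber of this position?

Compute the nim-sum pairwise:
2 ^ 8 = 10
10 ^ 17 = 27
27 ^ 1 = 26
26 ^ 16 = 10

10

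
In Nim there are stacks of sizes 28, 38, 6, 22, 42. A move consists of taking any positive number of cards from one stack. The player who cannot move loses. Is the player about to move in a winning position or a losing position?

Losing position

Nim-sum: 28 ^ 38 ^ 6 ^ 22 ^ 42 = 0.
The nim-sum is 0, so this is a P-position: the player to move is in a losing position under optimal play.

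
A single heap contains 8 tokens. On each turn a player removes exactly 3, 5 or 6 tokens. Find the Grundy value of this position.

2

Grundy values for subtraction set {3, 5, 6}:
g(0) = mex{} = 0
g(1) = mex{} = 0
g(2) = mex{} = 0
g(3) = mex{0} = 1
g(4) = mex{0} = 1
g(5) = mex{0} = 1
g(6) = mex{0,1} = 2
g(7) = mex{0,1} = 2
g(8) = mex{0,1} = 2
So g(8) = 2.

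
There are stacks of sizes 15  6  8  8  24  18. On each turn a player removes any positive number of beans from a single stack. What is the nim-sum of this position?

3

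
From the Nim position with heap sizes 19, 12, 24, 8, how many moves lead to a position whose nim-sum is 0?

3

Nim-sum: 19 ^ 12 ^ 24 ^ 8 = 15.
The overall nim-sum is X = 15. A heap of size p has a winning move iff p XOR X < p (reduce it to p XOR X).
  19: 19 XOR 15 = 28 ≥ 19 — no move.
  12: 12 XOR 15 = 3 < 12 — winning move (to 3).
  24: 24 XOR 15 = 23 < 24 — winning move (to 23).
  8: 8 XOR 15 = 7 < 8 — winning move (to 7).
That gives 3 winning moves.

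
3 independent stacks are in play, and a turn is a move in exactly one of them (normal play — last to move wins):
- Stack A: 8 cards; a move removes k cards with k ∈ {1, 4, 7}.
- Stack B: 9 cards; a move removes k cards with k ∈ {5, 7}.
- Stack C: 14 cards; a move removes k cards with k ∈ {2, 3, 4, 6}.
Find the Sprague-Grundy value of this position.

2

Grundy values for stack A (subtraction set {1, 4, 7}):
g(0) = mex{} = 0
g(1) = mex{0} = 1
g(2) = mex{1} = 0
g(3) = mex{0} = 1
g(4) = mex{0,1} = 2
g(5) = mex{1,2} = 0
g(6) = mex{0} = 1
g(7) = mex{0,1} = 2
g(8) = mex{1,2} = 0
So g(8) = 0.
For stack B, compute g(0), g(1), … with moves {5, 7}:
g(0) = mex{} = 0
g(1) = mex{} = 0
g(2) = mex{} = 0
g(3) = mex{} = 0
g(4) = mex{} = 0
g(5) = mex{0} = 1
g(6) = mex{0} = 1
g(7) = mex{0} = 1
g(8) = mex{0} = 1
g(9) = mex{0} = 1
So g(9) = 1.
Build the Grundy sequence for stack C with g(k) = mex{g(k−s) : s ∈ {2, 3, 4, 6}, s ≤ k}:
g(0) = mex{} = 0
g(1) = mex{} = 0
g(2) = mex{0} = 1
g(3) = mex{0} = 1
g(4) = mex{0,1} = 2
g(5) = mex{0,1} = 2
g(6) = mex{0,1,2} = 3
g(7) = mex{0,1,2} = 3
g(8) = mex{1,2,3} = 0
g(9) = mex{1,2,3} = 0
g(10) = mex{0,2,3} = 1
g(11) = mex{0,2,3} = 1
g(12) = mex{0,1,3} = 2
g(13) = mex{0,1,3} = 2
g(14) = mex{0,1,2} = 3
So g(14) = 3.
By the Sprague-Grundy theorem, the Grundy value of a sum of independent games is the XOR of the component values.
Combined value = 0 ⊕ 1 ⊕ 3 = 2.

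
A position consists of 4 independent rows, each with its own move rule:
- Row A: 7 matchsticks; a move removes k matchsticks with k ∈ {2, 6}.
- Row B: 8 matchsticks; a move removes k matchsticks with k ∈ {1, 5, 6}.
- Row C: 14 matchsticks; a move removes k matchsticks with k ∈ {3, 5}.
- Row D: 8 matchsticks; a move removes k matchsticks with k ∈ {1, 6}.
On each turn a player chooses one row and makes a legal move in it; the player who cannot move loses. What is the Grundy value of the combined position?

0

For row A, compute g(0), g(1), … with moves {2, 6}:
k:     0  1  2  3  4  5  6  7
g(k):  0  0  1  1  0  0  1  1
So g(7) = 1.
For row B, compute g(0), g(1), … with moves {1, 5, 6}:
k:     0  1  2  3  4  5  6  7  8
g(k):  0  1  0  1  0  1  2  3  2
So g(8) = 2.
Build the Grundy sequence for row C with g(k) = mex{g(k−s) : s ∈ {3, 5}, s ≤ k}:
k:     0  1  2  3  4  5  6  7  8  9 10 11 12 13 14
g(k):  0  0  0  1  1  1  2  2  0  0  0  1  1  1  2
So g(14) = 2.
Grundy values for row D (subtraction set {1, 6}):
g(0) = mex{} = 0
g(1) = mex{0} = 1
g(2) = mex{1} = 0
g(3) = mex{0} = 1
g(4) = mex{1} = 0
g(5) = mex{0} = 1
g(6) = mex{0,1} = 2
g(7) = mex{1,2} = 0
g(8) = mex{0} = 1
So g(8) = 1.
By the Sprague-Grundy theorem, the Grundy value of a sum of independent games is the XOR of the component values.
Combined value = 1 ⊕ 2 ⊕ 2 ⊕ 1 = 0.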